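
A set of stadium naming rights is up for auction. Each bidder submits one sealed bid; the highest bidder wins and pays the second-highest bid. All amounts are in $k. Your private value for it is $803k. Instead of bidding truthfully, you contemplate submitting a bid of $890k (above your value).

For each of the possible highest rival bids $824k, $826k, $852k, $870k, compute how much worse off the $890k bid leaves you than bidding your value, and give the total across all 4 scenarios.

$160k

The deviation costs you only when the competing bid falls strictly between $803k and $890k; elsewhere both bids give the same outcome.
$824k: truthful payoff $0k, deviation payoff −$21k → loss $21k.
$826k: truthful payoff $0k, deviation payoff −$23k → loss $23k.
$852k: truthful payoff $0k, deviation payoff −$49k → loss $49k.
$870k: truthful payoff $0k, deviation payoff −$67k → loss $67k.
Total loss = $21k + $23k + $49k + $67k = $160k.
Truthful bidding weakly dominates here: raising your bid can only win items priced above your value, and lowering it can only forfeit items priced below.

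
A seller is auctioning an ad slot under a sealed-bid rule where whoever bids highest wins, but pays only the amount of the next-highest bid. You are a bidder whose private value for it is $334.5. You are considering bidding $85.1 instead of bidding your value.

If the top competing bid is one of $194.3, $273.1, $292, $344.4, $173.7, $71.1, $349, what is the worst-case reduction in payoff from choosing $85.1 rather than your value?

$160.8

$194.3: truthful gives $140.2, deviation gives $0 → loss $140.2.
$273.1: truthful gives $61.4, deviation gives $0 → loss $61.4.
$292: truthful gives $42.5, deviation gives $0 → loss $42.5.
$344.4: same outcome either way → loss $0.
$173.7: truthful gives $160.8, deviation gives $0 → loss $160.8.
$71.1: same outcome either way → loss $0.
$349: same outcome either way → loss $0.
Maximum loss: $160.8.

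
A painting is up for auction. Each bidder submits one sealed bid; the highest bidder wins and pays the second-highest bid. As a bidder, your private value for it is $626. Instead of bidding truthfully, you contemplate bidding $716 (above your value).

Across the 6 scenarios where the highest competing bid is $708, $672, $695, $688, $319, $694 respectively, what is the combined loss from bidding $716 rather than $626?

$327

The deviation costs you only when the competing bid falls strictly between $626 and $716; elsewhere both bids give the same outcome.
$708: truthful payoff $0, deviation payoff −$82 → loss $82.
$672: truthful payoff $0, deviation payoff −$46 → loss $46.
$695: truthful payoff $0, deviation payoff −$69 → loss $69.
$688: truthful payoff $0, deviation payoff −$62 → loss $62.
$319: outcomes coincide → loss $0.
$694: truthful payoff $0, deviation payoff −$68 → loss $68.
Total loss = $82 + $46 + $69 + $62 + $68 = $327.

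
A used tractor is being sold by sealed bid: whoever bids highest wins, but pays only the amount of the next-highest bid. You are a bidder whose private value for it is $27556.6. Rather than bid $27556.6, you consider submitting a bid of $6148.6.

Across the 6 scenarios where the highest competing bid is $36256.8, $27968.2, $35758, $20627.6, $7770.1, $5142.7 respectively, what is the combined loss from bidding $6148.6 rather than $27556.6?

$26715.5

The deviation costs you only when the competing bid falls strictly between $6148.6 and $27556.6; elsewhere both bids give the same outcome.
$36256.8: outcomes coincide → loss $0.
$27968.2: outcomes coincide → loss $0.
$35758: outcomes coincide → loss $0.
$20627.6: truthful payoff $6929, deviation payoff $0 → loss $6929.
$7770.1: truthful payoff $19786.5, deviation payoff $0 → loss $19786.5.
$5142.7: outcomes coincide → loss $0.
Total loss = $6929 + $19786.5 = $26715.5.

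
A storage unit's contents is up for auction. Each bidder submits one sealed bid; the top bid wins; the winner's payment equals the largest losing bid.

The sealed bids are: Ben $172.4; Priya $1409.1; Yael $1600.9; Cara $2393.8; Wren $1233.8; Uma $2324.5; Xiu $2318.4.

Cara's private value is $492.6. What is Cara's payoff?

−$1831.9

Highest bid: Cara at $2393.8, so Cara wins.
Second-highest bid: Uma at $2324.5 — that is the price the winner pays.
Cara's payoff = value − price = $492.6 − $2324.5 = −$1831.9.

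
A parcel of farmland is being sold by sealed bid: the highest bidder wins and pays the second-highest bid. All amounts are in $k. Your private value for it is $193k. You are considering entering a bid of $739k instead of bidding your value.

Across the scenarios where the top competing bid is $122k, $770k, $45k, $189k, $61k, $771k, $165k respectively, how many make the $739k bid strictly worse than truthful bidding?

The deviation hurts exactly when the highest competing bid lies strictly between $193k and $739k — overbidding then wins at a price above your value.
$122k: below both → same outcome either way.
$770k: above both → same outcome either way.
$45k: below both → same outcome either way.
$189k: below both → same outcome either way.
$61k: below both → same outcome either way.
$771k: above both → same outcome either way.
$165k: below both → same outcome either way.
Count: 0.

0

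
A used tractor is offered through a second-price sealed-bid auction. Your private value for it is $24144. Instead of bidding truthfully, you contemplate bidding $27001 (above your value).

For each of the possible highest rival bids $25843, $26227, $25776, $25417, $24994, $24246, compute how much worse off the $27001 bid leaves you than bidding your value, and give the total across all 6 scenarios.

The deviation costs you only when the competing bid falls strictly between $24144 and $27001; elsewhere both bids give the same outcome.
$25843: truthful payoff $0, deviation payoff −$1699 → loss $1699.
$26227: truthful payoff $0, deviation payoff −$2083 → loss $2083.
$25776: truthful payoff $0, deviation payoff −$1632 → loss $1632.
$25417: truthful payoff $0, deviation payoff −$1273 → loss $1273.
$24994: truthful payoff $0, deviation payoff −$850 → loss $850.
$24246: truthful payoff $0, deviation payoff −$102 → loss $102.
Total loss = $1699 + $2083 + $1632 + $1273 + $850 + $102 = $7639.

$7639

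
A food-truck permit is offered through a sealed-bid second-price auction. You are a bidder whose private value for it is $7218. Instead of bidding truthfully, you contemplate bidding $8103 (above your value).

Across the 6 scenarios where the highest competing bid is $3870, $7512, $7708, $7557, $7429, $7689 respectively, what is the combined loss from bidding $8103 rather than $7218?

$1805

The deviation costs you only when the competing bid falls strictly between $7218 and $8103; elsewhere both bids give the same outcome.
$3870: outcomes coincide → loss $0.
$7512: truthful payoff $0, deviation payoff −$294 → loss $294.
$7708: truthful payoff $0, deviation payoff −$490 → loss $490.
$7557: truthful payoff $0, deviation payoff −$339 → loss $339.
$7429: truthful payoff $0, deviation payoff −$211 → loss $211.
$7689: truthful payoff $0, deviation payoff −$471 → loss $471.
Total loss = $294 + $490 + $339 + $211 + $471 = $1805.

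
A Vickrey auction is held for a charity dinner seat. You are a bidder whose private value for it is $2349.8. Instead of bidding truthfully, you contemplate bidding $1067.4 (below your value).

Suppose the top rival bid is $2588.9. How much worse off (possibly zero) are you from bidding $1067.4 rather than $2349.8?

$0

Bidding your value $2349.8: you lose (since $2349.8 < $2588.9). Payoff $0.
Bidding $1067.4: you lose. Payoff $0.
Difference = $0 − $0 = $0; both bids lead to the same outcome because the competing bid is above both your value and your alternative bid.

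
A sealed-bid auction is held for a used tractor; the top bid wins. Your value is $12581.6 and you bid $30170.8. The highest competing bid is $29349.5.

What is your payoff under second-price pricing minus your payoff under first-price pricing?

$821.3

You have the highest bid, so you win under either rule.
Second-price: pay $29349.5 → payoff −$16767.9.
First-price: pay your own bid $30170.8 → payoff −$17589.2.
Difference = −$16767.9 − (−$17589.2) = $821.3.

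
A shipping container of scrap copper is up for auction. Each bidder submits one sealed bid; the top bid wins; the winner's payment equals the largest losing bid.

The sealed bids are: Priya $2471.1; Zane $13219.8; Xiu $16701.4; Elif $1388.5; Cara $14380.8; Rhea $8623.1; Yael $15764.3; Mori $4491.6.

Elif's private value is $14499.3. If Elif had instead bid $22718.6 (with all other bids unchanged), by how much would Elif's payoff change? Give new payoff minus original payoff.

The highest bid among the other bidders is $16701.4; Elif's bid doesn't change that.
Original bid $1388.5: Elif is not highest (top rival bid is $16701.4); payoff $0.
Alternative bid $22718.6: Elif is highest, pays the top rival bid $16701.4; payoff $14499.3 − $16701.4 = −$2202.1.
Change in payoff = −$2202.1 − ($0) = −$2202.1.

−$2202.1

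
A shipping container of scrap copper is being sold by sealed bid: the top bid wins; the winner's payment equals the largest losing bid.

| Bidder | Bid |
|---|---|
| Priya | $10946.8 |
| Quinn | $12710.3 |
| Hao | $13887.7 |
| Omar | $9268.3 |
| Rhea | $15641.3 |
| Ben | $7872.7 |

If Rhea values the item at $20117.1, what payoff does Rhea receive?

Highest bid: Rhea at $15641.3, so Rhea wins.
Second-highest bid: Hao at $13887.7 — that is the price the winner pays.
Rhea's payoff = value − price = $20117.1 − $13887.7 = $6229.4.

$6229.4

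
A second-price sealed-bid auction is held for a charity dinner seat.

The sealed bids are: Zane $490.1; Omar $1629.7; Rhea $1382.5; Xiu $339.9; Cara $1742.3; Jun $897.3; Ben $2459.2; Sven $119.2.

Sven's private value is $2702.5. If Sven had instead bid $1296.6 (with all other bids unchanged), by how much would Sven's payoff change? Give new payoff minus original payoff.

$0

The highest bid among the other bidders is $2459.2; Sven's bid doesn't change that.
Original bid $119.2: Sven is not highest (top rival bid is $2459.2); payoff $0.
Alternative bid $1296.6: Sven is not highest (top rival bid is $2459.2); payoff $0.
Change in payoff = $0 − ($0) = $0.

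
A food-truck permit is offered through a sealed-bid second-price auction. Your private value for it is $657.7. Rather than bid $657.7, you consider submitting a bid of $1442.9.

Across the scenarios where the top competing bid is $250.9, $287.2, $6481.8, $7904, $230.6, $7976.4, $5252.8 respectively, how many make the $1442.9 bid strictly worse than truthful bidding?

0

The deviation hurts exactly when the highest competing bid lies strictly between $657.7 and $1442.9 — overbidding then wins at a price above your value.
$250.9: below both → same outcome either way.
$287.2: below both → same outcome either way.
$6481.8: above both → same outcome either way.
$7904: above both → same outcome either way.
$230.6: below both → same outcome either way.
$7976.4: above both → same outcome either way.
$5252.8: above both → same outcome either way.
Count: 0.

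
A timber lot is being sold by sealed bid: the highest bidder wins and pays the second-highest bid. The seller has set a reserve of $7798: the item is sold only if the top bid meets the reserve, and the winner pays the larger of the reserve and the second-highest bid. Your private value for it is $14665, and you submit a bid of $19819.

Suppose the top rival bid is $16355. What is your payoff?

−$1690

Your bid $19819 is the highest and exceeds the reserve.
Price = max(second-highest bid, reserve) = max($16355, $7798) = $16355.
Payoff = $14665 − $16355 = −$1690.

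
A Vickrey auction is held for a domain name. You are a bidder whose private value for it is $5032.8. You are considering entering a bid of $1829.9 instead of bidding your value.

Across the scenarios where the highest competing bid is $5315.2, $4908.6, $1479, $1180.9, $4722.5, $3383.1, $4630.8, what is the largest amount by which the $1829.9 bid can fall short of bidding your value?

$1649.7

$5315.2: same outcome either way → loss $0.
$4908.6: truthful gives $124.2, deviation gives $0 → loss $124.2.
$1479: same outcome either way → loss $0.
$1180.9: same outcome either way → loss $0.
$4722.5: truthful gives $310.3, deviation gives $0 → loss $310.3.
$3383.1: truthful gives $1649.7, deviation gives $0 → loss $1649.7.
$4630.8: truthful gives $402, deviation gives $0 → loss $402.
Maximum loss: $1649.7.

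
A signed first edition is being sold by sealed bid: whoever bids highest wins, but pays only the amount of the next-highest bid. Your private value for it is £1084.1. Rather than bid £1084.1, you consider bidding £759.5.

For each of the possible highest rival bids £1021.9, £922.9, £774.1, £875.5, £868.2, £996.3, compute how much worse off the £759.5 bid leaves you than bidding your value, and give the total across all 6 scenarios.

£1045.7

The deviation costs you only when the competing bid falls strictly between £759.5 and £1084.1; elsewhere both bids give the same outcome.
£1021.9: truthful payoff £62.2, deviation payoff £0 → loss £62.2.
£922.9: truthful payoff £161.2, deviation payoff £0 → loss £161.2.
£774.1: truthful payoff £310, deviation payoff £0 → loss £310.
£875.5: truthful payoff £208.6, deviation payoff £0 → loss £208.6.
£868.2: truthful payoff £215.9, deviation payoff £0 → loss £215.9.
£996.3: truthful payoff £87.8, deviation payoff £0 → loss £87.8.
Total loss = £62.2 + £161.2 + £310 + £208.6 + £215.9 + £87.8 = £1045.7.
In a second-price auction your bid sets only whether you win, not what you pay, so bidding your true value is weakly dominant.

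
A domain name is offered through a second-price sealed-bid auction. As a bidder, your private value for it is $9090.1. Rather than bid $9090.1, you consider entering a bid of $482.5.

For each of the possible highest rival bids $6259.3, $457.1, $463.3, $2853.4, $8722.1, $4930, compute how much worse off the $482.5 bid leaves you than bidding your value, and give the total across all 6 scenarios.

$13595.6

The deviation costs you only when the competing bid falls strictly between $482.5 and $9090.1; elsewhere both bids give the same outcome.
$6259.3: truthful payoff $2830.8, deviation payoff $0 → loss $2830.8.
$457.1: outcomes coincide → loss $0.
$463.3: outcomes coincide → loss $0.
$2853.4: truthful payoff $6236.7, deviation payoff $0 → loss $6236.7.
$8722.1: truthful payoff $368, deviation payoff $0 → loss $368.
$4930: truthful payoff $4160.1, deviation payoff $0 → loss $4160.1.
Total loss = $2830.8 + $6236.7 + $368 + $4160.1 = $13595.6.
Because the price is fixed by the runner-up's bid, deviating from your value can only change a good outcome into a bad one — never the reverse.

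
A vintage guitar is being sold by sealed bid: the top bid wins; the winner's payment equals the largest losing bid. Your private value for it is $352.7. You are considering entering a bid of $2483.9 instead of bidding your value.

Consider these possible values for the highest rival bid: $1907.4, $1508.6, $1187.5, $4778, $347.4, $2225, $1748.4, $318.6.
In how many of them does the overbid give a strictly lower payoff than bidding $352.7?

The deviation hurts exactly when the highest competing bid lies strictly between $352.7 and $2483.9 — overbidding then wins at a price above your value.
$1907.4: inside the interval → strictly worse (loss $1554.7).
$1508.6: inside the interval → strictly worse (loss $1155.9).
$1187.5: inside the interval → strictly worse (loss $834.8).
$4778: above both → same outcome either way.
$347.4: below both → same outcome either way.
$2225: inside the interval → strictly worse (loss $1872.3).
$1748.4: inside the interval → strictly worse (loss $1395.7).
$318.6: below both → same outcome either way.
Count: 5.

5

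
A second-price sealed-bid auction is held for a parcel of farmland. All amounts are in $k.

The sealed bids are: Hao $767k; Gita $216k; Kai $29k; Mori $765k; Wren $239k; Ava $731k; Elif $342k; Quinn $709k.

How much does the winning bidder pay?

$765k

Highest bid: Hao at $767k, so Hao wins.
Second-highest bid: Mori at $765k — that is the price the winner pays.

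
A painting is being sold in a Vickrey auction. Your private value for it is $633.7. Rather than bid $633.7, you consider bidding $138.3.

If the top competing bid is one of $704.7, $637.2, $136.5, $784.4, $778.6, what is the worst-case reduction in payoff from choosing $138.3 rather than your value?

$704.7: same outcome either way → loss $0.
$637.2: same outcome either way → loss $0.
$136.5: same outcome either way → loss $0.
$784.4: same outcome either way → loss $0.
$778.6: same outcome either way → loss $0.
Maximum loss: $0.

$0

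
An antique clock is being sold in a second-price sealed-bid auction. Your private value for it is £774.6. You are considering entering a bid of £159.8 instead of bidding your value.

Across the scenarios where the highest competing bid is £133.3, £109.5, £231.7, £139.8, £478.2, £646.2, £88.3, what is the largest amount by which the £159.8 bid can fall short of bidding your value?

£542.9

£133.3: same outcome either way → loss £0.
£109.5: same outcome either way → loss £0.
£231.7: truthful gives £542.9, deviation gives £0 → loss £542.9.
£139.8: same outcome either way → loss £0.
£478.2: truthful gives £296.4, deviation gives £0 → loss £296.4.
£646.2: truthful gives £128.4, deviation gives £0 → loss £128.4.
£88.3: same outcome either way → loss £0.
Maximum loss: £542.9.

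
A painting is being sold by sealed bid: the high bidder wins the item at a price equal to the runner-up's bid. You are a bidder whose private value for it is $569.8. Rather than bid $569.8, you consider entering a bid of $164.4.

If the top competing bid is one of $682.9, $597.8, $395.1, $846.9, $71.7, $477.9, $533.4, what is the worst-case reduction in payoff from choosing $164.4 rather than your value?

$174.7

$682.9: same outcome either way → loss $0.
$597.8: same outcome either way → loss $0.
$395.1: truthful gives $174.7, deviation gives $0 → loss $174.7.
$846.9: same outcome either way → loss $0.
$71.7: same outcome either way → loss $0.
$477.9: truthful gives $91.9, deviation gives $0 → loss $91.9.
$533.4: truthful gives $36.4, deviation gives $0 → loss $36.4.
Maximum loss: $174.7.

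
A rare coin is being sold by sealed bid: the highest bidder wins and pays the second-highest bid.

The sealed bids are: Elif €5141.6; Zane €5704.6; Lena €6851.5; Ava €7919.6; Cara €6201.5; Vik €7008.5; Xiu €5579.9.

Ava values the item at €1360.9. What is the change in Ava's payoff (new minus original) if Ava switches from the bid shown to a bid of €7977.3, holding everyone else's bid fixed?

€0

The highest bid among the other bidders is €7008.5; Ava's bid doesn't change that.
Original bid €7919.6: Ava is highest, pays the top rival bid €7008.5; payoff €1360.9 − €7008.5 = −€5647.6.
Alternative bid €7977.3: Ava is highest, pays the top rival bid €7008.5; payoff €1360.9 − €7008.5 = −€5647.6.
Change in payoff = −€5647.6 − (−€5647.6) = €0.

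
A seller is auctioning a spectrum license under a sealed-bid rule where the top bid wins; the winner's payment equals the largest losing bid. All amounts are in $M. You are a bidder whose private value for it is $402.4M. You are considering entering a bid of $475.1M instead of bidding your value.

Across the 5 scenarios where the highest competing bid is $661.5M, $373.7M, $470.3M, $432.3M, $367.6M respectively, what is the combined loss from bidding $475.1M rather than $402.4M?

$97.8M

The deviation costs you only when the competing bid falls strictly between $402.4M and $475.1M; elsewhere both bids give the same outcome.
$661.5M: outcomes coincide → loss $0M.
$373.7M: outcomes coincide → loss $0M.
$470.3M: truthful payoff $0M, deviation payoff −$67.9M → loss $67.9M.
$432.3M: truthful payoff $0M, deviation payoff −$29.9M → loss $29.9M.
$367.6M: outcomes coincide → loss $0M.
Total loss = $67.9M + $29.9M = $97.8M.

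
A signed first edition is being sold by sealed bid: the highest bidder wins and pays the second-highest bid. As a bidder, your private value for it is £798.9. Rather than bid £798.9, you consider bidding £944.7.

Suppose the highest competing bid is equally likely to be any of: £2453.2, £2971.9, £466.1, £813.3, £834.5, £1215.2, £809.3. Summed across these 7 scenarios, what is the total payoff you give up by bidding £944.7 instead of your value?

The deviation costs you only when the competing bid falls strictly between £798.9 and £944.7; elsewhere both bids give the same outcome.
£2453.2: outcomes coincide → loss £0.
£2971.9: outcomes coincide → loss £0.
£466.1: outcomes coincide → loss £0.
£813.3: truthful payoff £0, deviation payoff −£14.4 → loss £14.4.
£834.5: truthful payoff £0, deviation payoff −£35.6 → loss £35.6.
£1215.2: outcomes coincide → loss £0.
£809.3: truthful payoff £0, deviation payoff −£10.4 → loss £10.4.
Total loss = £14.4 + £35.6 + £10.4 = £60.4.
In a second-price auction your bid sets only whether you win, not what you pay, so bidding your true value is weakly dominant.

£60.4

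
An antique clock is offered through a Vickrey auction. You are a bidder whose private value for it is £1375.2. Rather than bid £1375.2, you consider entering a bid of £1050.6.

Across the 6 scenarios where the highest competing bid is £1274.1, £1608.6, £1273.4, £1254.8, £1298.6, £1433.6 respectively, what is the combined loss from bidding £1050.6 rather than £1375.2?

£399.9

The deviation costs you only when the competing bid falls strictly between £1050.6 and £1375.2; elsewhere both bids give the same outcome.
£1274.1: truthful payoff £101.1, deviation payoff £0 → loss £101.1.
£1608.6: outcomes coincide → loss £0.
£1273.4: truthful payoff £101.8, deviation payoff £0 → loss £101.8.
£1254.8: truthful payoff £120.4, deviation payoff £0 → loss £120.4.
£1298.6: truthful payoff £76.6, deviation payoff £0 → loss £76.6.
£1433.6: outcomes coincide → loss £0.
Total loss = £101.1 + £101.8 + £120.4 + £76.6 = £399.9.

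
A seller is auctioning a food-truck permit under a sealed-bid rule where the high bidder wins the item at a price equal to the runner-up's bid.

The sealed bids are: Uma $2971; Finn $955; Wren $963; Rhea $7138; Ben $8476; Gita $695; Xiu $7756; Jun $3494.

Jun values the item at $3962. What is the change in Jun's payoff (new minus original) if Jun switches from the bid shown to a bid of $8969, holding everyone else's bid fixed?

−$4514

The highest bid among the other bidders is $8476; Jun's bid doesn't change that.
Original bid $3494: Jun is not highest (top rival bid is $8476); payoff $0.
Alternative bid $8969: Jun is highest, pays the top rival bid $8476; payoff $3962 − $8476 = −$4514.
Change in payoff = −$4514 − ($0) = −$4514.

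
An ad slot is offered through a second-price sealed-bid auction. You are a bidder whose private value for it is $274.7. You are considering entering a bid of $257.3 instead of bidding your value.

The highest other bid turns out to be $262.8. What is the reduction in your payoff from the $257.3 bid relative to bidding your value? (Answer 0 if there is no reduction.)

$11.9

Bidding your value $274.7: you win (since $274.7 > $262.8) and pay $262.8. Payoff $11.9.
Bidding $257.3: you lose. Payoff $0.
The competing bid $262.8 lies between your shaded bid and your value, so underbidding forfeits an item you could have won at a profitable price.
Loss from deviating = $11.9 − ($0) = $11.9.
Because the price is fixed by the runner-up's bid, deviating from your value can only change a good outcome into a bad one — never the reverse.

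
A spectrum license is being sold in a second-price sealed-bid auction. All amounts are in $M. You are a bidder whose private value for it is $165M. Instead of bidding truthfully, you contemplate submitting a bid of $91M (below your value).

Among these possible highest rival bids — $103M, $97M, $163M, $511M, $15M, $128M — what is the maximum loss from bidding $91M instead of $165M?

$68M

$103M: truthful gives $62M, deviation gives $0M → loss $62M.
$97M: truthful gives $68M, deviation gives $0M → loss $68M.
$163M: truthful gives $2M, deviation gives $0M → loss $2M.
$511M: same outcome either way → loss $0M.
$15M: same outcome either way → loss $0M.
$128M: truthful gives $37M, deviation gives $0M → loss $37M.
Maximum loss: $68M.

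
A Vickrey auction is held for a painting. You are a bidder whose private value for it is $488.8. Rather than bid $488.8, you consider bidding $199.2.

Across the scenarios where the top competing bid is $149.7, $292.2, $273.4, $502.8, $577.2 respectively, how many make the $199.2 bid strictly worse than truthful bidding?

The deviation hurts exactly when the highest competing bid lies strictly between $199.2 and $488.8 — underbidding then forfeits a profitable win.
$149.7: below both → same outcome either way.
$292.2: inside the interval → strictly worse (loss $196.6).
$273.4: inside the interval → strictly worse (loss $215.4).
$502.8: above both → same outcome either way.
$577.2: above both → same outcome either way.
Count: 2.

2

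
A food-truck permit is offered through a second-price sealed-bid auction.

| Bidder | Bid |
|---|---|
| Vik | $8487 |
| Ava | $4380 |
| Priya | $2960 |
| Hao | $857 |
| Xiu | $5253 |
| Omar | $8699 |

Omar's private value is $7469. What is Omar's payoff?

−$1018

Highest bid: Omar at $8699, so Omar wins.
Second-highest bid: Vik at $8487 — that is the price the winner pays.
Omar's payoff = value − price = $7469 − $8487 = −$1018.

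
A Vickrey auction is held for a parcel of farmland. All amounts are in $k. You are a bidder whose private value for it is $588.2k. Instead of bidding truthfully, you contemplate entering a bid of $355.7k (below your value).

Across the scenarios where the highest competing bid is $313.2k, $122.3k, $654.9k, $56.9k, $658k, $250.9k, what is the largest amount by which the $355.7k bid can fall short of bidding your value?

$0k

$313.2k: same outcome either way → loss $0k.
$122.3k: same outcome either way → loss $0k.
$654.9k: same outcome either way → loss $0k.
$56.9k: same outcome either way → loss $0k.
$658k: same outcome either way → loss $0k.
$250.9k: same outcome either way → loss $0k.
Maximum loss: $0k.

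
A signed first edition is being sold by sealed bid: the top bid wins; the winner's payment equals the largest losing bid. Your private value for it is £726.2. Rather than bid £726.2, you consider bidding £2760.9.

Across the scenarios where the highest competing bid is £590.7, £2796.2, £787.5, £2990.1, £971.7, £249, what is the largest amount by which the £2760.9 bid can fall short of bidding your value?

£590.7: same outcome either way → loss £0.
£2796.2: same outcome either way → loss £0.
£787.5: truthful gives £0, deviation gives −£61.3 → loss £61.3.
£2990.1: same outcome either way → loss £0.
£971.7: truthful gives £0, deviation gives −£245.5 → loss £245.5.
£249: same outcome either way → loss £0.
Maximum loss: £245.5.

£245.5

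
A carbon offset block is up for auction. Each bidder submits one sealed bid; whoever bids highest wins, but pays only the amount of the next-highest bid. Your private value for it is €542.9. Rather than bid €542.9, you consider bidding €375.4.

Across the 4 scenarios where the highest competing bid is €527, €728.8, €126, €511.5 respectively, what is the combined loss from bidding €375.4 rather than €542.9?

€47.3

The deviation costs you only when the competing bid falls strictly between €375.4 and €542.9; elsewhere both bids give the same outcome.
€527: truthful payoff €15.9, deviation payoff €0 → loss €15.9.
€728.8: outcomes coincide → loss €0.
€126: outcomes coincide → loss €0.
€511.5: truthful payoff €31.4, deviation payoff €0 → loss €31.4.
Total loss = €15.9 + €31.4 = €47.3.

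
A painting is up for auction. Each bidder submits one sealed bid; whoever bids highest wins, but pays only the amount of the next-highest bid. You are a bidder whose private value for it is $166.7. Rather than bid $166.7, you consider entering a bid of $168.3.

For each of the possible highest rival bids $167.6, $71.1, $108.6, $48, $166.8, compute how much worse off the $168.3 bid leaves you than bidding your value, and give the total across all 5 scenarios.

The deviation costs you only when the competing bid falls strictly between $166.7 and $168.3; elsewhere both bids give the same outcome.
$167.6: truthful payoff $0, deviation payoff −$0.9 → loss $0.9.
$71.1: outcomes coincide → loss $0.
$108.6: outcomes coincide → loss $0.
$48: outcomes coincide → loss $0.
$166.8: truthful payoff $0, deviation payoff −$0.1 → loss $0.1.
Total loss = $0.9 + $0.1 = $1.
Because the price is fixed by the runner-up's bid, deviating from your value can only change a good outcome into a bad one — never the reverse.

$1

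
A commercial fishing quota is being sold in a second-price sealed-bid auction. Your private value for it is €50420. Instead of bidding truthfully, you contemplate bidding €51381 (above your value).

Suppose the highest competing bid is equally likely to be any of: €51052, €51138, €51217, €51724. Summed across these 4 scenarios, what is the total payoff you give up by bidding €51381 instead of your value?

The deviation costs you only when the competing bid falls strictly between €50420 and €51381; elsewhere both bids give the same outcome.
€51052: truthful payoff €0, deviation payoff −€632 → loss €632.
€51138: truthful payoff €0, deviation payoff −€718 → loss €718.
€51217: truthful payoff €0, deviation payoff −€797 → loss €797.
€51724: outcomes coincide → loss €0.
Total loss = €632 + €718 + €797 = €2147.

€2147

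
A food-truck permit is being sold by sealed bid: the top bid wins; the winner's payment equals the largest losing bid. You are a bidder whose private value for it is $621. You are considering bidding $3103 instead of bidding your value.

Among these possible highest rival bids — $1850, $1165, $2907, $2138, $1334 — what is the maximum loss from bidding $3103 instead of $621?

$2286

$1850: truthful gives $0, deviation gives −$1229 → loss $1229.
$1165: truthful gives $0, deviation gives −$544 → loss $544.
$2907: truthful gives $0, deviation gives −$2286 → loss $2286.
$2138: truthful gives $0, deviation gives −$1517 → loss $1517.
$1334: truthful gives $0, deviation gives −$713 → loss $713.
Maximum loss: $2286.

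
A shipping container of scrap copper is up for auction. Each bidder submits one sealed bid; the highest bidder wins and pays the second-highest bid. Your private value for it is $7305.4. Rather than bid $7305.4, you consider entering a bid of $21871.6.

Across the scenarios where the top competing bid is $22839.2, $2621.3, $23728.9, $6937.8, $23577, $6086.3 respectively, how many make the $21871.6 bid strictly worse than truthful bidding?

0

The deviation hurts exactly when the highest competing bid lies strictly between $7305.4 and $21871.6 — overbidding then wins at a price above your value.
$22839.2: above both → same outcome either way.
$2621.3: below both → same outcome either way.
$23728.9: above both → same outcome either way.
$6937.8: below both → same outcome either way.
$23577: above both → same outcome either way.
$6086.3: below both → same outcome either way.
Count: 0.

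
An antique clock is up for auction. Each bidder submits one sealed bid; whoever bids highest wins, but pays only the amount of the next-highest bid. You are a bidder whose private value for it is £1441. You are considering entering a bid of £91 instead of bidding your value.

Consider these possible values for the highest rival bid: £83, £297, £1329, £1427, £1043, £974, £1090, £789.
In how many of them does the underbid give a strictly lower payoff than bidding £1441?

The deviation hurts exactly when the highest competing bid lies strictly between £91 and £1441 — underbidding then forfeits a profitable win.
£83: below both → same outcome either way.
£297: inside the interval → strictly worse (loss £1144).
£1329: inside the interval → strictly worse (loss £112).
£1427: inside the interval → strictly worse (loss £14).
£1043: inside the interval → strictly worse (loss £398).
£974: inside the interval → strictly worse (loss £467).
£1090: inside the interval → strictly worse (loss £351).
£789: inside the interval → strictly worse (loss £652).
Count: 7.

7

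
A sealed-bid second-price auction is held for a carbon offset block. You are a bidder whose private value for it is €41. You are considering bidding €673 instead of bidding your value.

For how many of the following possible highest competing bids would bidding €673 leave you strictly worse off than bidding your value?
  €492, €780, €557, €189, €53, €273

5

The deviation hurts exactly when the highest competing bid lies strictly between €41 and €673 — overbidding then wins at a price above your value.
€492: inside the interval → strictly worse (loss €451).
€780: above both → same outcome either way.
€557: inside the interval → strictly worse (loss €516).
€189: inside the interval → strictly worse (loss €148).
€53: inside the interval → strictly worse (loss €12).
€273: inside the interval → strictly worse (loss €232).
Count: 5.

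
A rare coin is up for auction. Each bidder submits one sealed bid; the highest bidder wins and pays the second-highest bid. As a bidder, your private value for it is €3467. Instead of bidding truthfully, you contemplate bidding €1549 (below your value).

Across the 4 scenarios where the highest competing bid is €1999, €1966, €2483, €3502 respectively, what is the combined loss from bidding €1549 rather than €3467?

The deviation costs you only when the competing bid falls strictly between €1549 and €3467; elsewhere both bids give the same outcome.
€1999: truthful payoff €1468, deviation payoff €0 → loss €1468.
€1966: truthful payoff €1501, deviation payoff €0 → loss €1501.
€2483: truthful payoff €984, deviation payoff €0 → loss €984.
€3502: outcomes coincide → loss €0.
Total loss = €1468 + €1501 + €984 = €3953.

€3953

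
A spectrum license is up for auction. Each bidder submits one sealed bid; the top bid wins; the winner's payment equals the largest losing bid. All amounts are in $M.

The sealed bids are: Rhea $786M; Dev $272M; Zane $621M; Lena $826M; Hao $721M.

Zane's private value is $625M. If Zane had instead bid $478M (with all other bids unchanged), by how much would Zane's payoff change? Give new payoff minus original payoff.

$0M

The highest bid among the other bidders is $826M; Zane's bid doesn't change that.
Original bid $621M: Zane is not highest (top rival bid is $826M); payoff $0M.
Alternative bid $478M: Zane is not highest (top rival bid is $826M); payoff $0M.
Change in payoff = $0M − ($0M) = $0M.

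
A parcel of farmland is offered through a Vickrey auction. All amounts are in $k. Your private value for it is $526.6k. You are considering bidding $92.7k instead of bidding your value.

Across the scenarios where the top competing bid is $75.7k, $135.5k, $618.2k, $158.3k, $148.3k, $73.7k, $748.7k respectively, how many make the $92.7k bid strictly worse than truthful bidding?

3

The deviation hurts exactly when the highest competing bid lies strictly between $92.7k and $526.6k — underbidding then forfeits a profitable win.
$75.7k: below both → same outcome either way.
$135.5k: inside the interval → strictly worse (loss $391.1k).
$618.2k: above both → same outcome either way.
$158.3k: inside the interval → strictly worse (loss $368.3k).
$148.3k: inside the interval → strictly worse (loss $378.3k).
$73.7k: below both → same outcome either way.
$748.7k: above both → same outcome either way.
Count: 3.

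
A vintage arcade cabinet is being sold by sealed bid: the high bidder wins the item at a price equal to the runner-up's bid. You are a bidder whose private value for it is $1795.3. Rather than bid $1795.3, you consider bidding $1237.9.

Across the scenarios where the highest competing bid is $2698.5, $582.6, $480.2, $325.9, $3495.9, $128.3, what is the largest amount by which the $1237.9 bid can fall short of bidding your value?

$2698.5: same outcome either way → loss $0.
$582.6: same outcome either way → loss $0.
$480.2: same outcome either way → loss $0.
$325.9: same outcome either way → loss $0.
$3495.9: same outcome either way → loss $0.
$128.3: same outcome either way → loss $0.
Maximum loss: $0.

$0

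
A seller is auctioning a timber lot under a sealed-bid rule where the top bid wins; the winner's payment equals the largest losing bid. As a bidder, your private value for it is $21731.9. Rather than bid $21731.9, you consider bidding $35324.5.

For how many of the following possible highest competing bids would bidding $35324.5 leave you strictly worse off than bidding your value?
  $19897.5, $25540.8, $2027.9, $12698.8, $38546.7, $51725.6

1

The deviation hurts exactly when the highest competing bid lies strictly between $21731.9 and $35324.5 — overbidding then wins at a price above your value.
$19897.5: below both → same outcome either way.
$25540.8: inside the interval → strictly worse (loss $3808.9).
$2027.9: below both → same outcome either way.
$12698.8: below both → same outcome either way.
$38546.7: above both → same outcome either way.
$51725.6: above both → same outcome either way.
Count: 1.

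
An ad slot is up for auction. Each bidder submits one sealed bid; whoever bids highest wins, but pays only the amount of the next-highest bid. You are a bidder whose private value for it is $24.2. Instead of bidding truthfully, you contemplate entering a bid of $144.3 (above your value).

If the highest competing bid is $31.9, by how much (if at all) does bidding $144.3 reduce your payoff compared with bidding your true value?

Bidding your value $24.2: you lose (since $24.2 < $31.9). Payoff $0.
Bidding $144.3: you win and pay $31.9. Payoff $24.2 − $31.9 = −$7.7.
The competing bid $31.9 lies between your value and your inflated bid, so overbidding wins an item priced above your value.
Loss from deviating = $0 − (−$7.7) = $7.7.
Because the price is fixed by the runner-up's bid, deviating from your value can only change a good outcome into a bad one — never the reverse.

$7.7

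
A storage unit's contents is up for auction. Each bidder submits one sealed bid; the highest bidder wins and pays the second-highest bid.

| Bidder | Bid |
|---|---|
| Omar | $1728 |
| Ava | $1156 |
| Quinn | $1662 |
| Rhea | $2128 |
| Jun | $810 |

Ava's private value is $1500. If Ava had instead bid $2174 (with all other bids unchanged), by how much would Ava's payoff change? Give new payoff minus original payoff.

−$628

The highest bid among the other bidders is $2128; Ava's bid doesn't change that.
Original bid $1156: Ava is not highest (top rival bid is $2128); payoff $0.
Alternative bid $2174: Ava is highest, pays the top rival bid $2128; payoff $1500 − $2128 = −$628.
Change in payoff = −$628 − ($0) = −$628.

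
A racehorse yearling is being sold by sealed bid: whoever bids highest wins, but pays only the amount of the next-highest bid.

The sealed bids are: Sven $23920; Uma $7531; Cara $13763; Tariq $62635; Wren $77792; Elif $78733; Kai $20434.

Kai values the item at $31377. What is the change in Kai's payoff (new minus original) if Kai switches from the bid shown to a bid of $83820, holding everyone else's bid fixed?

The highest bid among the other bidders is $78733; Kai's bid doesn't change that.
Original bid $20434: Kai is not highest (top rival bid is $78733); payoff $0.
Alternative bid $83820: Kai is highest, pays the top rival bid $78733; payoff $31377 − $78733 = −$47356.
Change in payoff = −$47356 − ($0) = −$47356.

−$47356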